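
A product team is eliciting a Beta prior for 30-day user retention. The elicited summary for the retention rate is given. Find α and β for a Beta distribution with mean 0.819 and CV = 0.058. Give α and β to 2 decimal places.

α = 52.99, β = 11.71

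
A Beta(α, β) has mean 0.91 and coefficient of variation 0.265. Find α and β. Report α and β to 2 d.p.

α = 0.37, β = 0.04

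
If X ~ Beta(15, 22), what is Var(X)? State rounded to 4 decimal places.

0.0063

Var = αβ/[(α+β)²(α+β+1)] = (15×22)/(37²×38) = 330/52022 = 0.0063.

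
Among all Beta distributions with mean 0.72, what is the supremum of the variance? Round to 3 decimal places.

0.202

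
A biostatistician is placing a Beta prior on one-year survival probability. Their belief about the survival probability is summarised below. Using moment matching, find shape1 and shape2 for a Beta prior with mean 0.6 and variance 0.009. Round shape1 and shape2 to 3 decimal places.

shape1 = 15.400, shape2 = 10.267

Write ν = shape1+shape2; then shape1 = μν and Var = μ(1−μ)/(ν+1).
ν = μ(1−μ)/Var − 1 = 0.24/0.009 − 1 = 25.6667.
shape1 = 0.6·25.6667 = 15.400, shape2 = 0.4·25.6667 = 10.267.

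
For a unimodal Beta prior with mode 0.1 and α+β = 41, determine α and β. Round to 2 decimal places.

α = 4.90, β = 36.10

Since the density peak of Beta(α,β) is at (α−1)/(α+β−2),
α = 1 + 0.1(41−2) = 4.90 and β = 41 − 4.90 = 36.10.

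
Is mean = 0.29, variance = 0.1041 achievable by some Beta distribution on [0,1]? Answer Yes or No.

For any Beta, Var(X) < E[X]·(1−E[X]).
Here μ(1−μ) = 0.29×0.71 = 0.2059, and 0.1041 < 0.2059.

Yes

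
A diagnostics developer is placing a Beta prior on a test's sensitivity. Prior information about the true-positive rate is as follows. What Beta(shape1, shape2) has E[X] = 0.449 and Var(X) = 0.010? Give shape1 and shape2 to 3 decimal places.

Let s = shape1+shape2. The Beta variance is μ(1−μ)/(s+1).
So s+1 = μ(1−μ)/σ² = (0.449×0.551)/0.010 = 0.247399/0.010 = 24.7399, giving s = 23.7399.
Then shape1 = μs = 0.449×23.7399 = 10.659 and shape2 = (1−μ)s = 0.551×23.7399 = 13.081.

shape1 = 10.659, shape2 = 13.081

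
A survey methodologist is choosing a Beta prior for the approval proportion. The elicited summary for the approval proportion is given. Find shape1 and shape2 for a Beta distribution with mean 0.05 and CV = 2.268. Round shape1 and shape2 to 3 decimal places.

shape1 = 0.135, shape2 = 2.559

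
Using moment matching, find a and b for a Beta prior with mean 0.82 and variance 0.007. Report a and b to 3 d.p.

a = 16.470, b = 3.615

Write ν = a+b; then a = μν and Var = μ(1−μ)/(ν+1).
ν = μ(1−μ)/Var − 1 = 0.1476/0.007 − 1 = 20.0857.
a = 0.82·20.0857 = 16.470, b = 0.18·20.0857 = 3.615.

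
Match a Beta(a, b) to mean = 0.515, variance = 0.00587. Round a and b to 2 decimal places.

a = 21.40, b = 20.15

Let s = a+b. The Beta variance is μ(1−μ)/(s+1).
So s+1 = μ(1−μ)/σ² = (0.515×0.485)/0.00587 = 0.249775/0.00587 = 42.5511, giving s = 41.5511.
Then a = μs = 0.515×41.5511 = 21.40 and b = (1−μ)s = 0.485×41.5511 = 20.15.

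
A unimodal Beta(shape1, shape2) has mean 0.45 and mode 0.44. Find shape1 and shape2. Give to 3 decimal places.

shape1 = 5.400, shape2 = 6.600

With s = shape1+shape2: μ = shape1/s and mode = (shape1−1)/(s−2). Eliminating shape1 = μs,
μs − 1 = m(s−2) ⇒ s(μ−m) = 1−2m ⇒ s = 0.12/0.01 = 12.0000.
So shape1 = μs = 5.400, shape2 = (1−μ)s = 6.600.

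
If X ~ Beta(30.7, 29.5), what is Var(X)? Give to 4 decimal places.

μ = 30.7/60.2 = 0.509967; Var = μ(1−μ)/(α+β+1) = 0.2499007/61.2 = 0.0041.

0.0041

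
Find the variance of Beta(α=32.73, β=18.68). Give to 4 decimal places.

0.0044

μ = 32.73/51.41 = 0.636647; Var = μ(1−μ)/(α+β+1) = 0.2313277/52.41 = 0.0044.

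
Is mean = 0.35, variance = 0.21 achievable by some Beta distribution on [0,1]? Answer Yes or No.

Yes

For any Beta, Var(X) < E[X]·(1−E[X]).
Here μ(1−μ) = 0.35×0.65 = 0.2275, and 0.21 < 0.2275.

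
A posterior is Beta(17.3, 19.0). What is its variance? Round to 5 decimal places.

0.00669

Var = αβ/[(α+β)²(α+β+1)] = (17.3×19.0)/(36.3²×37.3) = 328.70/49149.837 = 0.00669.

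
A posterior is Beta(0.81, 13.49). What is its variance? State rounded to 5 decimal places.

α+β = 14.30 and αβ = 10.9269, so Var = αβ/[(α+β)²(α+β+1)] = 10.9269/3128.697000 = 0.00349.

0.00349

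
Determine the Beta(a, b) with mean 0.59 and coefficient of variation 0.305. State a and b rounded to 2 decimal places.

a = 3.82, b = 2.65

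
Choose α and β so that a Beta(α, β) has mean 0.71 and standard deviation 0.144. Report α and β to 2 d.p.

Variance = 0.144² = 0.020736. The moment-matching identity α+β = μ(1−μ)/Var − 1 gives
α+β = 0.2059/0.020736 − 1 = 8.9296, so α = μ·8.9296 = 6.34 and β = (1−μ)·8.9296 = 2.59.

α = 6.34, β = 2.59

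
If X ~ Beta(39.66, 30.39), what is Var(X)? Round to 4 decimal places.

0.0035

μ = 39.66/70.05 = 0.566167; Var = μ(1−μ)/(α+β+1) = 0.2456219/71.05 = 0.0035.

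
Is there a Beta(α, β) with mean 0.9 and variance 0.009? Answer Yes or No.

A Beta with mean μ has variance μ(1−μ)/(α+β+1) < μ(1−μ).
Here μ(1−μ) = 0.9×0.1 = 0.09, and 0.009 < 0.09.

Yes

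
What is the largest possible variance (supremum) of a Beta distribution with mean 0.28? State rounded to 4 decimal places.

0.2016

For fixed mean μ the Beta variance is μ(1−μ)/(α+β+1), increasing as α+β decreases.
Its least upper bound (not attained) is μ(1−μ) = 0.28·0.72 = 0.2016.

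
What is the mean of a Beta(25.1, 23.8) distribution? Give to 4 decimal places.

0.5133

The Beta mean is α/(α+β) = 25.1/(25.1+23.8) = 0.5133.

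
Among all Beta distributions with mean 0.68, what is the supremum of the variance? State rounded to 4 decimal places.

0.2176

For fixed mean μ the Beta variance is μ(1−μ)/(α+β+1), increasing as α+β decreases.
Its least upper bound (not attained) is μ(1−μ) = 0.68·0.32 = 0.2176.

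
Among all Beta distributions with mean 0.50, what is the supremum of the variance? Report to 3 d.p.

0.250

For fixed mean μ the Beta variance is μ(1−μ)/(α+β+1), increasing as α+β decreases.
Its least upper bound (not attained) is μ(1−μ) = 0.50·0.50 = 0.250.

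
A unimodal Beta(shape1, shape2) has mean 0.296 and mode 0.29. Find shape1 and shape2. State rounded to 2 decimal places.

Let s = shape1+shape2. Mean gives shape1 = μs = 0.296s; mode gives (shape1−1)/(s−2) = 0.29.
Substituting: 0.296s − 1 = 0.29(s−2) = 0.29s − 0.58, so 0.006s = 0.42 and s = 70.0000.
Then shape1 = 0.296×70.0000 = 20.72 and shape2 = s−shape1 = 49.28.

shape1 = 20.72, shape2 = 49.28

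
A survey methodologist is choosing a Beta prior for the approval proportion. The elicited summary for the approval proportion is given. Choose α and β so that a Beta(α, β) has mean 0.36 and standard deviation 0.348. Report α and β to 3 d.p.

α = 0.325, β = 0.578

Variance = 0.348² = 0.121104. The moment-matching identity α+β = μ(1−μ)/Var − 1 gives
α+β = 0.2304/0.121104 − 1 = 0.9025, so α = μ·0.9025 = 0.325 and β = (1−μ)·0.9025 = 0.578.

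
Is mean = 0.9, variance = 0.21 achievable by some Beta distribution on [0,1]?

A Beta with mean μ has variance μ(1−μ)/(α+β+1) < μ(1−μ).
Here μ(1−μ) = 0.9×0.1 = 0.09, and 0.21 ≥ 0.09.

No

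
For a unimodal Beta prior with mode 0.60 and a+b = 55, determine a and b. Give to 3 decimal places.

a = 32.800, b = 22.200

Mode = (a−1)/(κ−2) with κ = a+b, so a−1 = 0.60·53 = 31.800.
a = 32.800; b = κ − a = 22.200.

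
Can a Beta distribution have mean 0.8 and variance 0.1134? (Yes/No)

A Beta with mean μ has variance μ(1−μ)/(α+β+1) < μ(1−μ).
Here μ(1−μ) = 0.8×0.2 = 0.16, and 0.1134 < 0.16.

Yes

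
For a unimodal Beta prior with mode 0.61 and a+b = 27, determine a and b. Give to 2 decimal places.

For a,b>1 the mode is (a−1)/(a+b−2), so a = mode·(κ−2)+1 = 0.61×25+1 = 16.25.
And b = (1−mode)·(κ−2)+1 = 0.39×25+1 = 10.75.

a = 16.25, b = 10.75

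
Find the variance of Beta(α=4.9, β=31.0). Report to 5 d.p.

Var = αβ/[(α+β)²(α+β+1)] = (4.9×31.0)/(35.9²×36.9) = 151.90/47557.089 = 0.00319.

0.00319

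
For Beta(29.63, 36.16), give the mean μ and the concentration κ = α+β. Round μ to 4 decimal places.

μ = 0.4504, κ = 65.79

κ = α+β = 29.63+36.16 = 65.79; μ = α/κ = 29.63/65.79 = 0.4504.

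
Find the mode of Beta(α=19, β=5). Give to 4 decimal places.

0.8182

With α,β > 1, mode = (α−1)/(α+β−2) = 18/22 = 0.8182.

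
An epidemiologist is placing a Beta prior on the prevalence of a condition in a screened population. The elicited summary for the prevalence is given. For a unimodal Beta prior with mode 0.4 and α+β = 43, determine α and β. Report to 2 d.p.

α = 17.40, β = 25.60

For α,β>1 the mode is (α−1)/(α+β−2), so α = mode·(κ−2)+1 = 0.4×41+1 = 17.40.
And β = (1−mode)·(κ−2)+1 = 0.6×41+1 = 25.60.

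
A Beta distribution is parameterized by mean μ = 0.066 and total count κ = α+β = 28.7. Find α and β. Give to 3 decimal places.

Split κ in proportion μ : (1−μ): α = 0.066·28.7 = 1.894, β = 28.7 − 1.894 = 26.806.

α = 1.894, β = 26.806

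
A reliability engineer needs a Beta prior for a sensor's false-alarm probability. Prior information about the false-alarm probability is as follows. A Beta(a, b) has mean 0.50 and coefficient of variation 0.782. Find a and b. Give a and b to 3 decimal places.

σ = CV·μ = 0.782×0.50 = 0.39100, so σ² = 0.152881.
s+1 = μ(1−μ)/σ² = 0.2500/0.152881 = 1.6353, so s = a+b = 0.6353.
a = μs = 0.318, b = (1−μ)s = 0.318.

a = 0.318, b = 0.318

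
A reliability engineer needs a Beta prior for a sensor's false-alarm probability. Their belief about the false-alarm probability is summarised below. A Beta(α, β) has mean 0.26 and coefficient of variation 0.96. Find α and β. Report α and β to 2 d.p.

α = 0.54, β = 1.55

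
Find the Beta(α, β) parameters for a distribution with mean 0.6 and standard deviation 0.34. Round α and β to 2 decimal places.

σ² = 0.34² = 0.1156.
With s = α+β, Var = μ(1−μ)/(s+1), so s+1 = (0.6×0.4)/0.1156 = 2.0761 and s = 1.0761.
α = μs = 0.65, β = (1−μ)s = 0.43.

α = 0.65, β = 0.43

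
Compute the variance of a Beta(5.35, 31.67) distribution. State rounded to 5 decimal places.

0.00325

α+β = 37.02 and αβ = 169.4345, so Var = αβ/[(α+β)²(α+β+1)] = 169.4345/52105.664808 = 0.00325.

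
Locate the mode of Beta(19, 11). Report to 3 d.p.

With α,β > 1, mode = (α−1)/(α+β−2) = 18/28 = 0.643.

0.643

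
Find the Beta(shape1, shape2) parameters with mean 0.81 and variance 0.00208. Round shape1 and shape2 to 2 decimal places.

Let s = shape1+shape2. The Beta variance is μ(1−μ)/(s+1).
So s+1 = μ(1−μ)/σ² = (0.81×0.19)/0.00208 = 0.1539/0.00208 = 73.9904, giving s = 72.9904.
Then shape1 = μs = 0.81×72.9904 = 59.12 and shape2 = (1−μ)s = 0.19×72.9904 = 13.87.

shape1 = 59.12, shape2 = 13.87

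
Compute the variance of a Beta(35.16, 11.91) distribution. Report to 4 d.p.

α+β = 47.07 and αβ = 418.7556, so Var = αβ/[(α+β)²(α+β+1)] = 418.7556/106503.166143 = 0.0039.

0.0039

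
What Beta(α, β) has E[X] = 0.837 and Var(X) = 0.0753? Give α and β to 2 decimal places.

α = 0.68, β = 0.13

Write ν = α+β; then α = μν and Var = μ(1−μ)/(ν+1).
ν = μ(1−μ)/Var − 1 = 0.136431/0.0753 − 1 = 0.8118.
α = 0.837·0.8118 = 0.68, β = 0.163·0.8118 = 0.13.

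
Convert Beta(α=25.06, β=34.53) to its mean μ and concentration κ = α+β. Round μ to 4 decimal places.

κ = α+β = 25.06+34.53 = 59.59; μ = α/κ = 25.06/59.59 = 0.4205.

μ = 0.4205, κ = 59.59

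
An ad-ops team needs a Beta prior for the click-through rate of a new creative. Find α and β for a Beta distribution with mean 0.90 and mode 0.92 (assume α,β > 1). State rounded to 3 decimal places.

With s = α+β: μ = α/s and mode = (α−1)/(s−2). Eliminating α = μs,
μs − 1 = m(s−2) ⇒ s(μ−m) = 1−2m ⇒ s = -0.84/-0.02 = 42.0000.
So α = μs = 37.800, β = (1−μ)s = 4.200.

α = 37.800, β = 4.200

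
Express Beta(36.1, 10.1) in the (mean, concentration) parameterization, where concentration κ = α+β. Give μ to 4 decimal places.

μ = 0.7814, κ = 46.2

κ = α+β = 36.1+10.1 = 46.2; μ = α/κ = 36.1/46.2 = 0.7814.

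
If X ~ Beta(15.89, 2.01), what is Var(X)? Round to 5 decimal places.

0.00527

Var = αβ/[(α+β)²(α+β+1)] = (15.89×2.01)/(17.90²×18.90) = 31.9389/6055.749000 = 0.00527.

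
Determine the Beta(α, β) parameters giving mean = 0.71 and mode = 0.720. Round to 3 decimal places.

α = 31.240, β = 12.760

Let s = α+β. Mean gives α = μs = 0.71s; mode gives (α−1)/(s−2) = 0.720.
Substituting: 0.71s − 1 = 0.720(s−2) = 0.720s − 1.440, so -0.010s = -0.440 and s = 44.0000.
Then α = 0.71×44.0000 = 31.240 and β = s−α = 12.760.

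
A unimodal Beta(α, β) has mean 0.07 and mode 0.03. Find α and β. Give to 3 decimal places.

α = 1.645, β = 21.855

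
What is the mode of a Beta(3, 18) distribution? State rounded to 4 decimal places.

0.1053

With α,β > 1, mode = (α−1)/(α+β−2) = 2/19 = 0.1053.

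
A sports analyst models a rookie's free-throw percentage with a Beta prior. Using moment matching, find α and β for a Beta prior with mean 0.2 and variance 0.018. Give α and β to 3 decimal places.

α = 1.578, β = 6.311

Write ν = α+β; then α = μν and Var = μ(1−μ)/(ν+1).
ν = μ(1−μ)/Var − 1 = 0.16/0.018 − 1 = 7.8889.
α = 0.2·7.8889 = 1.578, β = 0.8·7.8889 = 6.311.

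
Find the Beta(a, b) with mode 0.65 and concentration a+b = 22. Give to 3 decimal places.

a = 14.000, b = 8.000

Mode = (a−1)/(κ−2) with κ = a+b, so a−1 = 0.65·20 = 13.000.
a = 14.000; b = κ − a = 8.000.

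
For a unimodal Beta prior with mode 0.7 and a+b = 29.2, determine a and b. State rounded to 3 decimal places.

a = 20.040, b = 9.160

Since the density peak of Beta(a,b) is at (a−1)/(a+b−2),
a = 1 + 0.7(29.2−2) = 20.040 and b = 29.2 − 20.040 = 9.160.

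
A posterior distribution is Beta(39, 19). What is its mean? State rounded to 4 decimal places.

E[X] = α/(α+β) = 39/58 = 0.6724.

0.6724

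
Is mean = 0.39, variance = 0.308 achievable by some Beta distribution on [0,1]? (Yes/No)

No

For any Beta, Var(X) < E[X]·(1−E[X]).
Here μ(1−μ) = 0.39×0.61 = 0.2379, and 0.308 ≥ 0.2379.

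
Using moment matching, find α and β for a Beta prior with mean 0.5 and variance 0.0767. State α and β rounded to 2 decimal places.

α = 1.13, β = 1.13

Write ν = α+β; then α = μν and Var = μ(1−μ)/(ν+1).
ν = μ(1−μ)/Var − 1 = 0.25/0.0767 − 1 = 2.2595.
α = 0.5·2.2595 = 1.13, β = 0.5·2.2595 = 1.13.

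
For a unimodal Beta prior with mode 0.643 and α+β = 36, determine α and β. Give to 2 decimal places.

Since the density peak of Beta(α,β) is at (α−1)/(α+β−2),
α = 1 + 0.643(36−2) = 22.86 and β = 36 − 22.86 = 13.14.

α = 22.86, β = 13.14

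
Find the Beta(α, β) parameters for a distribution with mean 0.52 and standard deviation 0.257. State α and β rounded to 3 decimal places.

α = 1.445, β = 1.334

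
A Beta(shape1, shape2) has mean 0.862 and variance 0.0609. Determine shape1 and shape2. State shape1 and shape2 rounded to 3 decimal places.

By moment matching, shape1+shape2 = μ(1−μ)/σ² − 1 = (0.862·0.138)/0.0609 − 1 = 1.9533 − 1 = 0.9533.
Since shape1/(shape1+shape2) = μ, shape1 = 0.862·0.9533 = 0.822 and shape2 = 0.138·0.9533 = 0.132.

shape1 = 0.822, shape2 = 0.132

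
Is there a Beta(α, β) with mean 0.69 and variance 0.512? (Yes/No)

No

For any Beta, Var(X) < E[X]·(1−E[X]).
Here μ(1−μ) = 0.69×0.31 = 0.2139, and 0.512 ≥ 0.2139.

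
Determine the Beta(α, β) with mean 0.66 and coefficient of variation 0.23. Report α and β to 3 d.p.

α = 5.767, β = 2.971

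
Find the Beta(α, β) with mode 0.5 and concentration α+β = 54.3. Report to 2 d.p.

α = 27.15, β = 27.15

For α,β>1 the mode is (α−1)/(α+β−2), so α = mode·(κ−2)+1 = 0.5×52.3+1 = 27.15.
And β = (1−mode)·(κ−2)+1 = 0.5×52.3+1 = 27.15.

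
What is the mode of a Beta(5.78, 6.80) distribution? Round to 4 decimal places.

0.4518

With α,β > 1, mode = (α−1)/(α+β−2) = 4.78/10.58 = 0.4518.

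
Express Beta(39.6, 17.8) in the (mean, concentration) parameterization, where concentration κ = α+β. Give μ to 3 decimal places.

μ = 0.690, κ = 57.4

κ = α+β = 39.6+17.8 = 57.4; μ = α/κ = 39.6/57.4 = 0.690.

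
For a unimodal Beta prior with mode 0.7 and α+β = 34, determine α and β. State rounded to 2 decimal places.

α = 23.40, β = 10.60

Since the density peak of Beta(α,β) is at (α−1)/(α+β−2),
α = 1 + 0.7(34−2) = 23.40 and β = 34 − 23.40 = 10.60.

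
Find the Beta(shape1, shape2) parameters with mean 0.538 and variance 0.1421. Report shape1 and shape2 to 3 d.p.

shape1 = 0.403, shape2 = 0.346

By moment matching, shape1+shape2 = μ(1−μ)/σ² − 1 = (0.538·0.462)/0.1421 − 1 = 1.7492 − 1 = 0.7492.
Since shape1/(shape1+shape2) = μ, shape1 = 0.538·0.7492 = 0.403 and shape2 = 0.462·0.7492 = 0.346.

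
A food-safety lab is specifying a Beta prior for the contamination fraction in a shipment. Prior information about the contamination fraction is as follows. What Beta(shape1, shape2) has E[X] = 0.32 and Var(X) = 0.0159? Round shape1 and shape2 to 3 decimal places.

shape1 = 4.059, shape2 = 8.626

Write ν = shape1+shape2; then shape1 = μν and Var = μ(1−μ)/(ν+1).
ν = μ(1−μ)/Var − 1 = 0.2176/0.0159 − 1 = 12.6855.
shape1 = 0.32·12.6855 = 4.059, shape2 = 0.68·12.6855 = 8.626.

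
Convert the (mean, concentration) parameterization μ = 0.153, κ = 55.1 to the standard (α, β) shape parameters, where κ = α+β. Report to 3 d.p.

α = μκ = 0.153×55.1 = 8.430 and β = (1−μ)κ = 0.847×55.1 = 46.670.

α = 8.430, β = 46.670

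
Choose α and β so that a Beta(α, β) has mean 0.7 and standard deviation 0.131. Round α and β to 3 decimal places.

First σ² = 0.017161. Setting α = μn, β = (1−μ)n with n = α+β,
μ(1−μ)/(n+1) = 0.017161 ⇒ n+1 = 0.21/0.017161 = 12.2370 ⇒ n = 11.2370.
Hence α = 0.7×11.2370 = 7.866, β = 0.3×11.2370 = 3.371.

α = 7.866, β = 3.371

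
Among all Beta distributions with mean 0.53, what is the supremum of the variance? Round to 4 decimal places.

0.2491

Var = μ(1−μ)/(α+β+1), which approaches μ(1−μ) as α+β → 0.
So the supremum is μ(1−μ) = 0.53×0.47 = 0.2491.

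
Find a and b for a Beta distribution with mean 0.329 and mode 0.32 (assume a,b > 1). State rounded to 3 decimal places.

Let s = a+b. Mean gives a = μs = 0.329s; mode gives (a−1)/(s−2) = 0.32.
Substituting: 0.329s − 1 = 0.32(s−2) = 0.32s − 0.64, so 0.009s = 0.36 and s = 40.0000.
Then a = 0.329×40.0000 = 13.160 and b = s−a = 26.840.

a = 13.160, b = 26.840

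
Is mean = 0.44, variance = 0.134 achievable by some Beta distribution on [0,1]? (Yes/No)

Yes

For any Beta, Var(X) < E[X]·(1−E[X]).
Here μ(1−μ) = 0.44×0.56 = 0.2464, and 0.134 < 0.2464.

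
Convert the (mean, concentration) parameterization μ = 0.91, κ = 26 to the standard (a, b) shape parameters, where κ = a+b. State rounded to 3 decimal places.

a = 23.660, b = 2.340

Split κ in proportion μ : (1−μ): a = 0.91·26 = 23.660, b = 26 − 23.660 = 2.340.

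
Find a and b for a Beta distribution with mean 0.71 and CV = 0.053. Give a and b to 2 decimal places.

a = 102.53, b = 41.88

σ = CV·μ = 0.053×0.71 = 0.03763, so σ² = 0.001416.
s+1 = μ(1−μ)/σ² = 0.2059/0.001416 = 145.4079, so s = a+b = 144.4079.
a = μs = 102.53, b = (1−μ)s = 41.88.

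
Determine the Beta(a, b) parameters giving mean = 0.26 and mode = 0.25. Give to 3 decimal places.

Let s = a+b. Mean gives a = μs = 0.26s; mode gives (a−1)/(s−2) = 0.25.
Substituting: 0.26s − 1 = 0.25(s−2) = 0.25s − 0.50, so 0.01s = 0.50 and s = 50.0000.
Then a = 0.26×50.0000 = 13.000 and b = s−a = 37.000.

a = 13.000, b = 37.000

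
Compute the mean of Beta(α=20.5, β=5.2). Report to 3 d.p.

0.798

E[X] = α/(α+β) = 20.5/25.7 = 0.798.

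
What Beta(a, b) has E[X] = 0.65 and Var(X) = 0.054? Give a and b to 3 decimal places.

a = 2.088, b = 1.125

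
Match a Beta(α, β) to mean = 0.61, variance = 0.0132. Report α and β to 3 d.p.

By moment matching, α+β = μ(1−μ)/σ² − 1 = (0.61·0.39)/0.0132 − 1 = 18.0227 − 1 = 17.0227.
Since α/(α+β) = μ, α = 0.61·17.0227 = 10.384 and β = 0.39·17.0227 = 6.639.

α = 10.384, β = 6.639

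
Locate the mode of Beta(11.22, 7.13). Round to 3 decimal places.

0.625

With α,β > 1, mode = (α−1)/(α+β−2) = 10.22/16.35 = 0.625.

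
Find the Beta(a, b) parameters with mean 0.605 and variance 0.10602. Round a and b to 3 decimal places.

Write ν = a+b; then a = μν and Var = μ(1−μ)/(ν+1).
ν = μ(1−μ)/Var − 1 = 0.238975/0.10602 − 1 = 1.2541.
a = 0.605·1.2541 = 0.759, b = 0.395·1.2541 = 0.495.

a = 0.759, b = 0.495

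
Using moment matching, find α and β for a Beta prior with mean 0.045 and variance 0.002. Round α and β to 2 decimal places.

α = 0.92, β = 19.57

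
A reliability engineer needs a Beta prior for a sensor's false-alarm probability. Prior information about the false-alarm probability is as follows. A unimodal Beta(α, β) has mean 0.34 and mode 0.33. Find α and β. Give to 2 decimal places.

α = 11.56, β = 22.44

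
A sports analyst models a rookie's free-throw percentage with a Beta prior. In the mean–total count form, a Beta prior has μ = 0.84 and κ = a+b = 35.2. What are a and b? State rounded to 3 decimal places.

a = 29.568, b = 5.632

Split κ in proportion μ : (1−μ): a = 0.84·35.2 = 29.568, b = 35.2 − 29.568 = 5.632.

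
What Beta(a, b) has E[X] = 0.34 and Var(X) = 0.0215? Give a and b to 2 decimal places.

Write ν = a+b; then a = μν and Var = μ(1−μ)/(ν+1).
ν = μ(1−μ)/Var − 1 = 0.2244/0.0215 − 1 = 9.4372.
a = 0.34·9.4372 = 3.21, b = 0.66·9.4372 = 6.23.

a = 3.21, b = 6.23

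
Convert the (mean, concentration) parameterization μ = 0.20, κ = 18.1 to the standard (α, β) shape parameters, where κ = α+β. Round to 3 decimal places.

Split κ in proportion μ : (1−μ): α = 0.20·18.1 = 3.620, β = 18.1 − 3.620 = 14.480.

α = 3.620, β = 14.480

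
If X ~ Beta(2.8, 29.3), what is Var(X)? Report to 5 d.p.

0.00241

Var = αβ/[(α+β)²(α+β+1)] = (2.8×29.3)/(32.1²×33.1) = 82.04/34106.571 = 0.00241.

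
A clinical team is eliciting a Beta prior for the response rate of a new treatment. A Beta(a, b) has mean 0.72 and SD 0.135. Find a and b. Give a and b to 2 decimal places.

a = 7.24, b = 2.82

σ² = 0.135² = 0.018225.
With s = a+b, Var = μ(1−μ)/(s+1), so s+1 = (0.72×0.28)/0.018225 = 11.0617 and s = 10.0617.
a = μs = 7.24, b = (1−μ)s = 2.82.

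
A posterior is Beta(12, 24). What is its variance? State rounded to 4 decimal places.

0.0060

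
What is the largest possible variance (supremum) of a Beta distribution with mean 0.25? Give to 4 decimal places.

Var = μ(1−μ)/(α+β+1), which approaches μ(1−μ) as α+β → 0.
So the supremum is μ(1−μ) = 0.25×0.75 = 0.1875.

0.1875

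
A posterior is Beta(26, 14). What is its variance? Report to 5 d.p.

0.00555

Var = αβ/[(α+β)²(α+β+1)] = (26×14)/(40²×41) = 364/65600 = 0.00555.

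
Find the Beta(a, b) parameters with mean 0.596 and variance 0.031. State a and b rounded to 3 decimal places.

Write ν = a+b; then a = μν and Var = μ(1−μ)/(ν+1).
ν = μ(1−μ)/Var − 1 = 0.240784/0.031 − 1 = 6.7672.
a = 0.596·6.7672 = 4.033, b = 0.404·6.7672 = 2.734.

a = 4.033, b = 2.734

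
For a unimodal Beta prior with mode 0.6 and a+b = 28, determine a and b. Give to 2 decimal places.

For a,b>1 the mode is (a−1)/(a+b−2), so a = mode·(κ−2)+1 = 0.6×26+1 = 16.60.
And b = (1−mode)·(κ−2)+1 = 0.4×26+1 = 11.40.

a = 16.60, b = 11.40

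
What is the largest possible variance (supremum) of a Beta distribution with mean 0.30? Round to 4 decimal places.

0.2100

Var = μ(1−μ)/(α+β+1), which approaches μ(1−μ) as α+β → 0.
So the supremum is μ(1−μ) = 0.30×0.70 = 0.2100.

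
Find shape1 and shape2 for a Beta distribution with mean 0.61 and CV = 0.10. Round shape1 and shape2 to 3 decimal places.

Var = (CV·μ)² = (0.10×0.61)² = 0.003721.
shape1+shape2 = μ(1−μ)/Var − 1 = 0.2379/0.003721 − 1 = 62.9344.
Thus shape1 = 0.61·62.9344 = 38.390 and shape2 = 0.39·62.9344 = 24.544.

shape1 = 38.390, shape2 = 24.544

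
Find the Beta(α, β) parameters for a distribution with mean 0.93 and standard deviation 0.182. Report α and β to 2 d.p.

α = 0.90, β = 0.07

First σ² = 0.033124. Setting α = μn, β = (1−μ)n with n = α+β,
μ(1−μ)/(n+1) = 0.033124 ⇒ n+1 = 0.0651/0.033124 = 1.9653 ⇒ n = 0.9653.
Hence α = 0.93×0.9653 = 0.90, β = 0.07×0.9653 = 0.07.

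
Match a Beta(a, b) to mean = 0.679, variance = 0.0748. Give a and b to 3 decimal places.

Let s = a+b. The Beta variance is μ(1−μ)/(s+1).
So s+1 = μ(1−μ)/σ² = (0.679×0.321)/0.0748 = 0.217959/0.0748 = 2.9139, giving s = 1.9139.
Then a = μs = 0.679×1.9139 = 1.300 and b = (1−μ)s = 0.321×1.9139 = 0.614.

a = 1.300, b = 0.614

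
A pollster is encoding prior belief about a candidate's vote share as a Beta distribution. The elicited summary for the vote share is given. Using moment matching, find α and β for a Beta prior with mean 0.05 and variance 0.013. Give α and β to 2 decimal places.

α = 0.13, β = 2.52

Write ν = α+β; then α = μν and Var = μ(1−μ)/(ν+1).
ν = μ(1−μ)/Var − 1 = 0.0475/0.013 − 1 = 2.6538.
α = 0.05·2.6538 = 0.13, β = 0.95·2.6538 = 2.52.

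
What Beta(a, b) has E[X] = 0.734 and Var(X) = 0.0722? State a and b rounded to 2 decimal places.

a = 1.25, b = 0.45

Let s = a+b. The Beta variance is μ(1−μ)/(s+1).
So s+1 = μ(1−μ)/σ² = (0.734×0.266)/0.0722 = 0.195244/0.0722 = 2.7042, giving s = 1.7042.
Then a = μs = 0.734×1.7042 = 1.25 and b = (1−μ)s = 0.266×1.7042 = 0.45.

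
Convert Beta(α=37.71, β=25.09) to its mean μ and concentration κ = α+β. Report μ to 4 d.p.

μ = 0.6005, κ = 62.80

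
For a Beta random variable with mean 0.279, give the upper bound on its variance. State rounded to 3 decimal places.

For fixed mean μ the Beta variance is μ(1−μ)/(α+β+1), increasing as α+β decreases.
Its least upper bound (not attained) is μ(1−μ) = 0.279·0.721 = 0.201.

0.201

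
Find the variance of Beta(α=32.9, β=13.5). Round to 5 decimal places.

μ = 32.9/46.4 = 0.709052; Var = μ(1−μ)/(α+β+1) = 0.2062974/47.4 = 0.00435.

0.00435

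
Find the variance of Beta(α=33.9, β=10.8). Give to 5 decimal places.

0.00401

α+β = 44.7 and αβ = 366.12, so Var = αβ/[(α+β)²(α+β+1)] = 366.12/91312.713 = 0.00401.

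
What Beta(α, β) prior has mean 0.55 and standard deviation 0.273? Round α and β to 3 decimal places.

α = 1.276, β = 1.044

σ² = 0.273² = 0.074529.
With s = α+β, Var = μ(1−μ)/(s+1), so s+1 = (0.55×0.45)/0.074529 = 3.3209 and s = 2.3209.
α = μs = 1.276, β = (1−μ)s = 1.044.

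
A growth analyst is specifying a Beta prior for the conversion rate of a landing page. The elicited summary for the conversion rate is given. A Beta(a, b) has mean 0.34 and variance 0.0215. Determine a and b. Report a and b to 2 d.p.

Let s = a+b. The Beta variance is μ(1−μ)/(s+1).
So s+1 = μ(1−μ)/σ² = (0.34×0.66)/0.0215 = 0.2244/0.0215 = 10.4372, giving s = 9.4372.
Then a = μs = 0.34×9.4372 = 3.21 and b = (1−μ)s = 0.66×9.4372 = 6.23.

a = 3.21, b = 6.23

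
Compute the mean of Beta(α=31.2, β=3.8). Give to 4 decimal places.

0.8914

E[X] = α/(α+β) = 31.2/35.0 = 0.8914.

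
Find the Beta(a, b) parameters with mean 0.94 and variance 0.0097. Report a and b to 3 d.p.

a = 4.526, b = 0.289

Write ν = a+b; then a = μν and Var = μ(1−μ)/(ν+1).
ν = μ(1−μ)/Var − 1 = 0.0564/0.0097 − 1 = 4.8144.
a = 0.94·4.8144 = 4.526, b = 0.06·4.8144 = 0.289.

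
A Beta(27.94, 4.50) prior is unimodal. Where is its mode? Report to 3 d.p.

The density x^(α−1)(1−x)^(β−1) is maximised at (α−1)/(α+β−2) = 26.94/30.44 = 0.885.

0.885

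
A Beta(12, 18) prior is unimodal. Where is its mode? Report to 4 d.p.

0.3929

With α,β > 1, mode = (α−1)/(α+β−2) = 11/28 = 0.3929.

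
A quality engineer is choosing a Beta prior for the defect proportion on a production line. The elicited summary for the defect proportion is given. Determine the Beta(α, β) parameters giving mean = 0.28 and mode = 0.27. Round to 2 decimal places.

Let s = α+β. Mean gives α = μs = 0.28s; mode gives (α−1)/(s−2) = 0.27.
Substituting: 0.28s − 1 = 0.27(s−2) = 0.27s − 0.54, so 0.01s = 0.46 and s = 46.0000.
Then α = 0.28×46.0000 = 12.88 and β = s−α = 33.12.

α = 12.88, β = 33.12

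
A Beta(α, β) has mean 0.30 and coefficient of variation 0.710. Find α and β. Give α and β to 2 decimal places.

Var = (CV·μ)² = (0.710×0.30)² = 0.045369.
α+β = μ(1−μ)/Var − 1 = 0.2100/0.045369 − 1 = 3.6287.
Thus α = 0.30·3.6287 = 1.09 and β = 0.70·3.6287 = 2.54.

α = 1.09, β = 2.54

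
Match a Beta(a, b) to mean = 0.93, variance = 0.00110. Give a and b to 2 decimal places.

a = 54.11, b = 4.07

Let s = a+b. The Beta variance is μ(1−μ)/(s+1).
So s+1 = μ(1−μ)/σ² = (0.93×0.07)/0.00110 = 0.0651/0.00110 = 59.1818, giving s = 58.1818.
Then a = μs = 0.93×58.1818 = 54.11 and b = (1−μ)s = 0.07×58.1818 = 4.07.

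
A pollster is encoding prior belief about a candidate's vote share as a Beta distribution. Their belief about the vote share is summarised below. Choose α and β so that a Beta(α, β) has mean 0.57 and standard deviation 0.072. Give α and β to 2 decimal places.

α = 26.38, β = 19.90

First σ² = 0.005184. Setting α = μn, β = (1−μ)n with n = α+β,
μ(1−μ)/(n+1) = 0.005184 ⇒ n+1 = 0.2451/0.005184 = 47.2801 ⇒ n = 46.2801.
Hence α = 0.57×46.2801 = 26.38, β = 0.43×46.2801 = 19.90.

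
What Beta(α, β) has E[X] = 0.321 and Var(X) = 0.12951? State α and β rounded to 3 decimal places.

α = 0.219, β = 0.464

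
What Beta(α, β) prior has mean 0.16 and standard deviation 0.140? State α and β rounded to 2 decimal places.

σ² = 0.140² = 0.019600.
With s = α+β, Var = μ(1−μ)/(s+1), so s+1 = (0.16×0.84)/0.019600 = 6.8571 and s = 5.8571.
α = μs = 0.94, β = (1−μ)s = 4.92.

α = 0.94, β = 4.92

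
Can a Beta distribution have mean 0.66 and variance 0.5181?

A Beta with mean μ has variance μ(1−μ)/(α+β+1) < μ(1−μ).
Here μ(1−μ) = 0.66×0.34 = 0.2244, and 0.5181 ≥ 0.2244.

No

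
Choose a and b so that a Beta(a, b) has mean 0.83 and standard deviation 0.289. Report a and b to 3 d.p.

a = 0.572, b = 0.117

Variance = 0.289² = 0.083521. The moment-matching identity a+b = μ(1−μ)/Var − 1 gives
a+b = 0.1411/0.083521 − 1 = 0.6894, so a = μ·0.6894 = 0.572 and b = (1−μ)·0.6894 = 0.117.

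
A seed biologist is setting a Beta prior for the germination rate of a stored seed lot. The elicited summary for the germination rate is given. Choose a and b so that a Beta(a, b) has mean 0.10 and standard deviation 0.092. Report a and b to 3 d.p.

σ² = 0.092² = 0.008464.
With s = a+b, Var = μ(1−μ)/(s+1), so s+1 = (0.10×0.90)/0.008464 = 10.6333 and s = 9.6333.
a = μs = 0.963, b = (1−μ)s = 8.670.

a = 0.963, b = 8.670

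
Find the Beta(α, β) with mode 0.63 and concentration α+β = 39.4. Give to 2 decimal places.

α = 24.56, β = 14.84

Since the density peak of Beta(α,β) is at (α−1)/(α+β−2),
α = 1 + 0.63(39.4−2) = 24.56 and β = 39.4 − 24.56 = 14.84.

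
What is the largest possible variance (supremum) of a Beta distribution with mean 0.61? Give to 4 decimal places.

0.2379

Var = μ(1−μ)/(α+β+1), which approaches μ(1−μ) as α+β → 0.
So the supremum is μ(1−μ) = 0.61×0.39 = 0.2379.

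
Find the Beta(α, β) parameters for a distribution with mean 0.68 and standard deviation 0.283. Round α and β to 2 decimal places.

First σ² = 0.080089. Setting α = μn, β = (1−μ)n with n = α+β,
μ(1−μ)/(n+1) = 0.080089 ⇒ n+1 = 0.2176/0.080089 = 2.7170 ⇒ n = 1.7170.
Hence α = 0.68×1.7170 = 1.17, β = 0.32×1.7170 = 0.55.

α = 1.17, β = 0.55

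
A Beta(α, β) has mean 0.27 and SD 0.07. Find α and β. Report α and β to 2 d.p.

σ² = 0.07² = 0.0049.
With s = α+β, Var = μ(1−μ)/(s+1), so s+1 = (0.27×0.73)/0.0049 = 40.2245 and s = 39.2245.
α = μs = 10.59, β = (1−μ)s = 28.63.

α = 10.59, β = 28.63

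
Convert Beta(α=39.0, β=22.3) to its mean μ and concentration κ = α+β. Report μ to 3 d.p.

μ = 0.636, κ = 61.3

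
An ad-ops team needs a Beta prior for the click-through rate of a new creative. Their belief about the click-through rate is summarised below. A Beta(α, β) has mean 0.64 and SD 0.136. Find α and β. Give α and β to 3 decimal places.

First σ² = 0.018496. Setting α = μn, β = (1−μ)n with n = α+β,
μ(1−μ)/(n+1) = 0.018496 ⇒ n+1 = 0.2304/0.018496 = 12.4567 ⇒ n = 11.4567.
Hence α = 0.64×11.4567 = 7.332, β = 0.36×11.4567 = 4.124.

α = 7.332, β = 4.124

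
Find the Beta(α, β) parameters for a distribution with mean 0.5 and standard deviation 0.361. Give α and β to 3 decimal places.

Variance = 0.361² = 0.130321. The moment-matching identity α+β = μ(1−μ)/Var − 1 gives
α+β = 0.25/0.130321 − 1 = 0.9183, so α = μ·0.9183 = 0.459 and β = (1−μ)·0.9183 = 0.459.

α = 0.459, β = 0.459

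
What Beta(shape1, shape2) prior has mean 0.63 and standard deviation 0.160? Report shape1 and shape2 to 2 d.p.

Variance = 0.160² = 0.025600. The moment-matching identity shape1+shape2 = μ(1−μ)/Var − 1 gives
shape1+shape2 = 0.2331/0.025600 − 1 = 8.1055, so shape1 = μ·8.1055 = 5.11 and shape2 = (1−μ)·8.1055 = 3.00.

shape1 = 5.11, shape2 = 3.00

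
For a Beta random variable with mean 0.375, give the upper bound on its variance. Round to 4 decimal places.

0.2344

For fixed mean μ the Beta variance is μ(1−μ)/(α+β+1), increasing as α+β decreases.
Its least upper bound (not attained) is μ(1−μ) = 0.375·0.625 = 0.2344.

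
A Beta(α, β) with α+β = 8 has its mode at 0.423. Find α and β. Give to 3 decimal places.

α = 3.538, β = 4.462

Since the density peak of Beta(α,β) is at (α−1)/(α+β−2),
α = 1 + 0.423(8−2) = 3.538 and β = 8 − 3.538 = 4.462.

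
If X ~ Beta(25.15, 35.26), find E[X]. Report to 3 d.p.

E[X] = α/(α+β) = 25.15/60.41 = 0.416.

0.416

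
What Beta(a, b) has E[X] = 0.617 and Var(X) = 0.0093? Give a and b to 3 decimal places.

a = 15.061, b = 9.349

Let s = a+b. The Beta variance is μ(1−μ)/(s+1).
So s+1 = μ(1−μ)/σ² = (0.617×0.383)/0.0093 = 0.236311/0.0093 = 25.4098, giving s = 24.4098.
Then a = μs = 0.617×24.4098 = 15.061 and b = (1−μ)s = 0.383×24.4098 = 9.349.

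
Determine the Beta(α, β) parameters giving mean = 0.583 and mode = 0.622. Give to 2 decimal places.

With s = α+β: μ = α/s and mode = (α−1)/(s−2). Eliminating α = μs,
μs − 1 = m(s−2) ⇒ s(μ−m) = 1−2m ⇒ s = -0.244/-0.039 = 6.2564.
So α = μs = 3.65, β = (1−μ)s = 2.61.

α = 3.65, β = 2.61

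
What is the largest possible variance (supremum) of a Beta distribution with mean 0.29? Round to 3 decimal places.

0.206

Var = μ(1−μ)/(α+β+1), which approaches μ(1−μ) as α+β → 0.
So the supremum is μ(1−μ) = 0.29×0.71 = 0.206.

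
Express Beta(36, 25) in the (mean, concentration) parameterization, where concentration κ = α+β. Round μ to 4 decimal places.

κ = α+β = 36+25 = 61; μ = α/κ = 36/61 = 0.5902.

μ = 0.5902, κ = 61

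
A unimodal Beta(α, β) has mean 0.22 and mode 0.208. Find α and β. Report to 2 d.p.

α = 10.71, β = 37.96

Let s = α+β. Mean gives α = μs = 0.22s; mode gives (α−1)/(s−2) = 0.208.
Substituting: 0.22s − 1 = 0.208(s−2) = 0.208s − 0.416, so 0.012s = 0.584 and s = 48.6667.
Then α = 0.22×48.6667 = 10.71 and β = s−α = 37.96.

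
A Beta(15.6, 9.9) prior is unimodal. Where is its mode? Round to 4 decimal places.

0.6213

With α,β > 1, mode = (α−1)/(α+β−2) = 14.6/23.5 = 0.6213.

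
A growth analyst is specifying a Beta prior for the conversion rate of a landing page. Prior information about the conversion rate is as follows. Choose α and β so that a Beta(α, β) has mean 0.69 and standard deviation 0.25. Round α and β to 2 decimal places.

α = 1.67, β = 0.75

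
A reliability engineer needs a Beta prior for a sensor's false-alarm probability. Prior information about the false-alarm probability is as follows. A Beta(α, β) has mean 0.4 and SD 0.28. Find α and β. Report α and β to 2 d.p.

α = 0.82, β = 1.24

First σ² = 0.0784. Setting α = μn, β = (1−μ)n with n = α+β,
μ(1−μ)/(n+1) = 0.0784 ⇒ n+1 = 0.24/0.0784 = 3.0612 ⇒ n = 2.0612.
Hence α = 0.4×2.0612 = 0.82, β = 0.6×2.0612 = 1.24.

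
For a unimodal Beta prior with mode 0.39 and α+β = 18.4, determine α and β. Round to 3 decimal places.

α = 7.396, β = 11.004

For α,β>1 the mode is (α−1)/(α+β−2), so α = mode·(κ−2)+1 = 0.39×16.4+1 = 7.396.
And β = (1−mode)·(κ−2)+1 = 0.61×16.4+1 = 11.004.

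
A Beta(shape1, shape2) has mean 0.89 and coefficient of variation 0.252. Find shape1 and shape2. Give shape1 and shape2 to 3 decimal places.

shape1 = 0.842, shape2 = 0.104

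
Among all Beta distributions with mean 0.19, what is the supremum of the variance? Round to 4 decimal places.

For fixed mean μ the Beta variance is μ(1−μ)/(α+β+1), increasing as α+β decreases.
Its least upper bound (not attained) is μ(1−μ) = 0.19·0.81 = 0.1539.

0.1539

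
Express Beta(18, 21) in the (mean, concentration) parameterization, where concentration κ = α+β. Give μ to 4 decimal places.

μ = 0.4615, κ = 39

κ = α+β = 18+21 = 39; μ = α/κ = 18/39 = 0.4615.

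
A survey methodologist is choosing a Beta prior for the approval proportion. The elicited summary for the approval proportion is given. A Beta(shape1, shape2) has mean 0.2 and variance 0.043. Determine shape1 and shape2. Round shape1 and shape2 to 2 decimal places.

shape1 = 0.54, shape2 = 2.18

Let s = shape1+shape2. The Beta variance is μ(1−μ)/(s+1).
So s+1 = μ(1−μ)/σ² = (0.2×0.8)/0.043 = 0.16/0.043 = 3.7209, giving s = 2.7209.
Then shape1 = μs = 0.2×2.7209 = 0.54 and shape2 = (1−μ)s = 0.8×2.7209 = 2.18.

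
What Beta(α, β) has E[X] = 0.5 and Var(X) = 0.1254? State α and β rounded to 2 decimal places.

By moment matching, α+β = μ(1−μ)/σ² − 1 = (0.5·0.5)/0.1254 − 1 = 1.9936 − 1 = 0.9936.
Since α/(α+β) = μ, α = 0.5·0.9936 = 0.50 and β = 0.5·0.9936 = 0.50.

α = 0.50, β = 0.50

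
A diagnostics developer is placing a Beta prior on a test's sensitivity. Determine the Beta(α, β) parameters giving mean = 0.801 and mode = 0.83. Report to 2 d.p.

α = 18.23, β = 4.53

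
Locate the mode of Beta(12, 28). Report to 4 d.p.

With α,β > 1, mode = (α−1)/(α+β−2) = 11/38 = 0.2895.

0.2895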